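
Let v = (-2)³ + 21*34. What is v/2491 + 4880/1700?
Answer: 667814/211735 ≈ 3.1540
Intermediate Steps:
v = 706 (v = -8 + 714 = 706)
v/2491 + 4880/1700 = 706/2491 + 4880/1700 = 706*(1/2491) + 4880*(1/1700) = 706/2491 + 244/85 = 667814/211735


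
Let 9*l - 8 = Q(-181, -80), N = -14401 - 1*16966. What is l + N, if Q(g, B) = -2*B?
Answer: -94045/3 ≈ -31348.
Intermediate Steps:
N = -31367 (N = -14401 - 16966 = -31367)
l = 56/3 (l = 8/9 + (-2*(-80))/9 = 8/9 + (⅑)*160 = 8/9 + 160/9 = 56/3 ≈ 18.667)
l + N = 56/3 - 31367 = -94045/3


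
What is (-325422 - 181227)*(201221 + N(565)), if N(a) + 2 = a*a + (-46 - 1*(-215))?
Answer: -263768055837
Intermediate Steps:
N(a) = 167 + a**2 (N(a) = -2 + (a*a + (-46 - 1*(-215))) = -2 + (a**2 + (-46 + 215)) = -2 + (a**2 + 169) = -2 + (169 + a**2) = 167 + a**2)
(-325422 - 181227)*(201221 + N(565)) = (-325422 - 181227)*(201221 + (167 + 565**2)) = -506649*(201221 + (167 + 319225)) = -506649*(201221 + 319392) = -506649*520613 = -263768055837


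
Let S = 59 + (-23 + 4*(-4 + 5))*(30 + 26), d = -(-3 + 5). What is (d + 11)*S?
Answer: -9045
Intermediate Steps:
d = -2 (d = -1*2 = -2)
S = -1005 (S = 59 + (-23 + 4*1)*56 = 59 + (-23 + 4)*56 = 59 - 19*56 = 59 - 1064 = -1005)
(d + 11)*S = (-2 + 11)*(-1005) = 9*(-1005) = -9045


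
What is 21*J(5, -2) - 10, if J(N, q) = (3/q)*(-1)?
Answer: 43/2 ≈ 21.500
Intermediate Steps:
J(N, q) = -3/q
21*J(5, -2) - 10 = 21*(-3/(-2)) - 10 = 21*(-3*(-1/2)) - 10 = 21*(3/2) - 10 = 63/2 - 10 = 43/2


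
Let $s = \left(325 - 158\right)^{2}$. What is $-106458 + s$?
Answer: $-78569$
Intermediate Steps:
$s = 27889$ ($s = 167^{2} = 27889$)
$-106458 + s = -106458 + 27889 = -78569$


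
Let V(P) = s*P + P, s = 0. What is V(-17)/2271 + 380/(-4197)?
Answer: -311443/3177129 ≈ -0.098027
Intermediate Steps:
V(P) = P (V(P) = 0*P + P = 0 + P = P)
V(-17)/2271 + 380/(-4197) = -17/2271 + 380/(-4197) = -17*1/2271 + 380*(-1/4197) = -17/2271 - 380/4197 = -311443/3177129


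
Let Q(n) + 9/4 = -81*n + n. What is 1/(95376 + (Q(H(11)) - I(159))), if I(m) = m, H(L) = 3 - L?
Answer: 4/383419 ≈ 1.0432e-5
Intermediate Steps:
Q(n) = -9/4 - 80*n (Q(n) = -9/4 + (-81*n + n) = -9/4 - 80*n)
1/(95376 + (Q(H(11)) - I(159))) = 1/(95376 + ((-9/4 - 80*(3 - 1*11)) - 1*159)) = 1/(95376 + ((-9/4 - 80*(3 - 11)) - 159)) = 1/(95376 + ((-9/4 - 80*(-8)) - 159)) = 1/(95376 + ((-9/4 + 640) - 159)) = 1/(95376 + (2551/4 - 159)) = 1/(95376 + 1915/4) = 1/(383419/4) = 4/383419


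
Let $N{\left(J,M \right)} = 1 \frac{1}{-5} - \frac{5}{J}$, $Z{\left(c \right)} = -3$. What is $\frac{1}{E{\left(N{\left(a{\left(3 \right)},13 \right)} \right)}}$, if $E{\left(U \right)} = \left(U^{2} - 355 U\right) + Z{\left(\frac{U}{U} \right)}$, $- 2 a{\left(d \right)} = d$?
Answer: $- \frac{225}{248741} \approx -0.00090456$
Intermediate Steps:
$a{\left(d \right)} = - \frac{d}{2}$
$N{\left(J,M \right)} = - \frac{1}{5} - \frac{5}{J}$ ($N{\left(J,M \right)} = 1 \left(- \frac{1}{5}\right) - \frac{5}{J} = - \frac{1}{5} - \frac{5}{J}$)
$E{\left(U \right)} = -3 + U^{2} - 355 U$ ($E{\left(U \right)} = \left(U^{2} - 355 U\right) - 3 = -3 + U^{2} - 355 U$)
$\frac{1}{E{\left(N{\left(a{\left(3 \right)},13 \right)} \right)}} = \frac{1}{-3 + \left(\frac{-25 - \left(- \frac{1}{2}\right) 3}{5 \left(\left(- \frac{1}{2}\right) 3\right)}\right)^{2} - 355 \frac{-25 - \left(- \frac{1}{2}\right) 3}{5 \left(\left(- \frac{1}{2}\right) 3\right)}} = \frac{1}{-3 + \left(\frac{-25 - - \frac{3}{2}}{5 \left(- \frac{3}{2}\right)}\right)^{2} - 355 \frac{-25 - - \frac{3}{2}}{5 \left(- \frac{3}{2}\right)}} = \frac{1}{-3 + \left(\frac{1}{5} \left(- \frac{2}{3}\right) \left(-25 + \frac{3}{2}\right)\right)^{2} - 355 \cdot \frac{1}{5} \left(- \frac{2}{3}\right) \left(-25 + \frac{3}{2}\right)} = \frac{1}{-3 + \left(\frac{1}{5} \left(- \frac{2}{3}\right) \left(- \frac{47}{2}\right)\right)^{2} - 355 \cdot \frac{1}{5} \left(- \frac{2}{3}\right) \left(- \frac{47}{2}\right)} = \frac{1}{-3 + \left(\frac{47}{15}\right)^{2} - \frac{3337}{3}} = \frac{1}{-3 + \frac{2209}{225} - \frac{3337}{3}} = \frac{1}{- \frac{248741}{225}} = - \frac{225}{248741}$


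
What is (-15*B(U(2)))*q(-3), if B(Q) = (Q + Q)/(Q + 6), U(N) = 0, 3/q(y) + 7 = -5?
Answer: 0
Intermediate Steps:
q(y) = -¼ (q(y) = 3/(-7 - 5) = 3/(-12) = 3*(-1/12) = -¼)
B(Q) = 2*Q/(6 + Q) (B(Q) = (2*Q)/(6 + Q) = 2*Q/(6 + Q))
(-15*B(U(2)))*q(-3) = -30*0/(6 + 0)*(-¼) = -30*0/6*(-¼) = -15*0*(-¼) = 0*(-¼) = 0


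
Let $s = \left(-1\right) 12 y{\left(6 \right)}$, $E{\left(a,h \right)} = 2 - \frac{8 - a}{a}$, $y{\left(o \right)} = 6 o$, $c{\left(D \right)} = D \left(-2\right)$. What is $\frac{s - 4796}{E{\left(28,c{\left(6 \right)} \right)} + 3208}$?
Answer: $- \frac{36596}{22475} \approx -1.6283$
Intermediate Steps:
$c{\left(D \right)} = - 2 D$
$E{\left(a,h \right)} = 2 - \frac{8 - a}{a}$
$s = -432$ ($s = \left(-1\right) 12 \cdot 6 \cdot 6 = \left(-12\right) 36 = -432$)
$\frac{s - 4796}{E{\left(28,c{\left(6 \right)} \right)} + 3208} = \frac{-432 - 4796}{\left(3 - \frac{8}{28}\right) + 3208} = - \frac{5228}{\left(3 - \frac{2}{7}\right) + 3208} = - \frac{5228}{\frac{19}{7} + 3208} = - \frac{5228}{\frac{22475}{7}} = \left(-5228\right) \frac{7}{22475} = - \frac{36596}{22475}$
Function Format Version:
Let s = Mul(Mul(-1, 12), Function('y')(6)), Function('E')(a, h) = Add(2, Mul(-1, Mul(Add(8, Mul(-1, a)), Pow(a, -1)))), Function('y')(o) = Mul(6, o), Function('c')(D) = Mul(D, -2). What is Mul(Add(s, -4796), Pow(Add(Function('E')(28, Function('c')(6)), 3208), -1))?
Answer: Rational(-36596, 22475) ≈ -1.6283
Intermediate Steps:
Function('c')(D) = Mul(-2, D)
Function('E')(a, h) = Add(2, Mul(-1, Pow(a, -1), Add(8, Mul(-1, a)))) (Function('E')(a, h) = Add(2, Mul(-1, Mul(Pow(a, -1), Add(8, Mul(-1, a))))) = Add(2, Mul(-1, Pow(a, -1), Add(8, Mul(-1, a)))))
s = -432 (s = Mul(Mul(-1, 12), Mul(6, 6)) = Mul(-12, 36) = -432)
Mul(Add(s, -4796), Pow(Add(Function('E')(28, Function('c')(6)), 3208), -1)) = Mul(Add(-432, -4796), Pow(Add(Add(3, Mul(-8, Pow(28, -1))), 3208), -1)) = Mul(-5228, Pow(Add(Add(3, Mul(-8, Rational(1, 28))), 3208), -1)) = Mul(-5228, Pow(Add(Add(3, Rational(-2, 7)), 3208), -1)) = Mul(-5228, Pow(Add(Rational(19, 7), 3208), -1)) = Mul(-5228, Pow(Rational(22475, 7), -1)) = Mul(-5228, Rational(7, 22475)) = Rational(-36596, 22475)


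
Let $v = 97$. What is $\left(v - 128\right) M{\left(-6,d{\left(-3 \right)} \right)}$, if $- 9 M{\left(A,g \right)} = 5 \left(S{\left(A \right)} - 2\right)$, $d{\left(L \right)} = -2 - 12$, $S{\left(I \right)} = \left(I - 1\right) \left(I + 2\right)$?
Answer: $\frac{4030}{9} \approx 447.78$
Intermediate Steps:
$S{\left(I \right)} = \left(-1 + I\right) \left(2 + I\right)$
$d{\left(L \right)} = -14$ ($d{\left(L \right)} = -2 - 12 = -14$)
$M{\left(A,g \right)} = \frac{20}{9} - \frac{5 A}{9} - \frac{5 A^{2}}{9}$ ($M{\left(A,g \right)} = - \frac{5 \left(\left(-2 + A + A^{2}\right) - 2\right)}{9} = - \frac{5 \left(-4 + A + A^{2}\right)}{9} = - \frac{-20 + 5 A + 5 A^{2}}{9} = \frac{20}{9} - \frac{5 A}{9} - \frac{5 A^{2}}{9}$)
$\left(v - 128\right) M{\left(-6,d{\left(-3 \right)} \right)} = \left(97 - 128\right) \left(\frac{20}{9} - - \frac{10}{3} - \frac{5 \left(-6\right)^{2}}{9}\right) = - 31 \left(\frac{20}{9} + \frac{10}{3} - 20\right) = \left(-31\right) \left(- \frac{130}{9}\right) = \frac{4030}{9}$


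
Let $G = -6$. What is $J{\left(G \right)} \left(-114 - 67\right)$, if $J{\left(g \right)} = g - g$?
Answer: $0$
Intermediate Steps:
$J{\left(g \right)} = 0$
$J{\left(G \right)} \left(-114 - 67\right) = 0 \left(-114 - 67\right) = 0 \left(-181\right) = 0$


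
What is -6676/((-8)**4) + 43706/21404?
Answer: 2257917/5479424 ≈ 0.41207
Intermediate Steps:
-6676/((-8)**4) + 43706/21404 = -6676/4096 + 43706*(1/21404) = -6676*1/4096 + 21853/10702 = -1669/1024 + 21853/10702 = 2257917/5479424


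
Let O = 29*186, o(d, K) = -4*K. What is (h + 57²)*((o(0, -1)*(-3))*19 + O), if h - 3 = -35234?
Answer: -165219012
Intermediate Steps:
h = -35231 (h = 3 - 35234 = -35231)
O = 5394
(h + 57²)*((o(0, -1)*(-3))*19 + O) = (-35231 + 57²)*((-4*(-1)*(-3))*19 + 5394) = (-35231 + 3249)*((4*(-3))*19 + 5394) = -31982*(-12*19 + 5394) = -31982*(-228 + 5394) = -31982*5166 = -165219012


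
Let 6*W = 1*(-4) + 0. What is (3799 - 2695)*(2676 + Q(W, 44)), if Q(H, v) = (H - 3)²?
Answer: 8907440/3 ≈ 2.9691e+6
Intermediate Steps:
W = -⅔ (W = (1*(-4) + 0)/6 = (-4 + 0)/6 = (⅙)*(-4) = -⅔ ≈ -0.66667)
Q(H, v) = (-3 + H)²
(3799 - 2695)*(2676 + Q(W, 44)) = (3799 - 2695)*(2676 + (-3 - ⅔)²) = 1104*(2676 + (-11/3)²) = 1104*(2676 + 121/9) = 1104*(24205/9) = 8907440/3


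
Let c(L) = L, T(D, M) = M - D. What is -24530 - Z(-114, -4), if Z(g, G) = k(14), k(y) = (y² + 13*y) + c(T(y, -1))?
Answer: -24893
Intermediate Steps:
k(y) = -1 + y² + 12*y (k(y) = (y² + 13*y) + (-1 - y) = -1 + y² + 12*y)
Z(g, G) = 363 (Z(g, G) = -1 + 14² + 12*14 = -1 + 196 + 168 = 363)
-24530 - Z(-114, -4) = -24530 - 1*363 = -24530 - 363 = -24893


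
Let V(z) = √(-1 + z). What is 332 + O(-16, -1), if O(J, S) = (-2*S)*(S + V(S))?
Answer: 330 + 2*I*√2 ≈ 330.0 + 2.8284*I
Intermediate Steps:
O(J, S) = -2*S*(S + √(-1 + S)) (O(J, S) = (-2*S)*(S + √(-1 + S)) = -2*S*(S + √(-1 + S)))
332 + O(-16, -1) = 332 - 2*(-1)*(-1 + √(-1 - 1)) = 332 - 2*(-1)*(-1 + √(-2)) = 332 - 2*(-1)*(-1 + I*√2) = 332 + (-2 + 2*I*√2) = 330 + 2*I*√2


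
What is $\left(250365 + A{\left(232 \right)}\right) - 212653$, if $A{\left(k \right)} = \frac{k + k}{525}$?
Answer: $\frac{19799264}{525} \approx 37713.0$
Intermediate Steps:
$A{\left(k \right)} = \frac{2 k}{525}$ ($A{\left(k \right)} = 2 k \frac{1}{525} = \frac{2 k}{525}$)
$\left(250365 + A{\left(232 \right)}\right) - 212653 = \left(250365 + \frac{2}{525} \cdot 232\right) - 212653 = \left(250365 + \frac{464}{525}\right) - 212653 = \frac{131442089}{525} - 212653 = \frac{19799264}{525}$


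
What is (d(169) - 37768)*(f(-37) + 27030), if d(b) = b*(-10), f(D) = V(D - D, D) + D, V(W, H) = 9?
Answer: -1065444916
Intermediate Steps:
f(D) = 9 + D
d(b) = -10*b
(d(169) - 37768)*(f(-37) + 27030) = (-10*169 - 37768)*((9 - 37) + 27030) = (-1690 - 37768)*(-28 + 27030) = -39458*27002 = -1065444916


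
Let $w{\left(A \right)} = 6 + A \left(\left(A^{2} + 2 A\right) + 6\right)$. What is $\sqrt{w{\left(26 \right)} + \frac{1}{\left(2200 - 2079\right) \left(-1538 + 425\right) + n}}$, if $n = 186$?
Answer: $\frac{\sqrt{38364013095747}}{44829} \approx 138.17$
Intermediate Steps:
$w{\left(A \right)} = 6 + A \left(6 + A^{2} + 2 A\right)$
$\sqrt{w{\left(26 \right)} + \frac{1}{\left(2200 - 2079\right) \left(-1538 + 425\right) + n}} = \sqrt{\left(6 + 26^{3} + 2 \cdot 26^{2} + 6 \cdot 26\right) + \frac{1}{\left(2200 - 2079\right) \left(-1538 + 425\right) + 186}} = \sqrt{\left(6 + 17576 + 2 \cdot 676 + 156\right) + \frac{1}{121 \left(-1113\right) + 186}} = \sqrt{\left(6 + 17576 + 1352 + 156\right) + \frac{1}{-134673 + 186}} = \sqrt{19090 + \frac{1}{-134487}} = \sqrt{19090 - \frac{1}{134487}} = \sqrt{\frac{2567356829}{134487}} = \frac{\sqrt{38364013095747}}{44829}$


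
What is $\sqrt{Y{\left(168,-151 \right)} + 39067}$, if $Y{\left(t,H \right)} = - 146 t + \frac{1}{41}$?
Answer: $\frac{10 \sqrt{244401}}{41} \approx 120.58$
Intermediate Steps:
$Y{\left(t,H \right)} = \frac{1}{41} - 146 t$ ($Y{\left(t,H \right)} = - 146 t + \frac{1}{41} = \frac{1}{41} - 146 t$)
$\sqrt{Y{\left(168,-151 \right)} + 39067} = \sqrt{\left(\frac{1}{41} - 24528\right) + 39067} = \sqrt{- \frac{1005647}{41} + 39067} = \sqrt{\frac{596100}{41}} = \frac{10 \sqrt{244401}}{41}$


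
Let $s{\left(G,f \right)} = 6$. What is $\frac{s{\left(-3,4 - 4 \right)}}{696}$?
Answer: $\frac{1}{116} \approx 0.0086207$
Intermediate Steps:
$\frac{s{\left(-3,4 - 4 \right)}}{696} = \frac{6}{696} = 6 \cdot \frac{1}{696} = \frac{1}{116}$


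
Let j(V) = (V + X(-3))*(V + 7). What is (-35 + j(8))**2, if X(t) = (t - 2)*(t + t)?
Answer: 286225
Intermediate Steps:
X(t) = 2*t*(-2 + t) (X(t) = (-2 + t)*(2*t) = 2*t*(-2 + t))
j(V) = (7 + V)*(30 + V) (j(V) = (V + 2*(-3)*(-2 - 3))*(V + 7) = (V + 2*(-3)*(-5))*(7 + V) = (V + 30)*(7 + V) = (30 + V)*(7 + V) = (7 + V)*(30 + V))
(-35 + j(8))**2 = (-35 + (210 + 8**2 + 37*8))**2 = (-35 + (210 + 64 + 296))**2 = (-35 + 570)**2 = 535**2 = 286225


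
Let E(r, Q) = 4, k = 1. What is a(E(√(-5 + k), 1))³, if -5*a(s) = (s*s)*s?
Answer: -262144/125 ≈ -2097.2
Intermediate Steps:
a(s) = -s³/5 (a(s) = -s*s*s/5 = -s²*s/5 = -s³/5)
a(E(√(-5 + k), 1))³ = (-⅕*4³)³ = (-⅕*64)³ = (-64/5)³ = -262144/125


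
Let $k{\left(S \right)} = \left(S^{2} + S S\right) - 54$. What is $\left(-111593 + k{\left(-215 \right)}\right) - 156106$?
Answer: $-175303$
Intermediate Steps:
$k{\left(S \right)} = -54 + 2 S^{2}$ ($k{\left(S \right)} = \left(S^{2} + S^{2}\right) - 54 = 2 S^{2} - 54 = -54 + 2 S^{2}$)
$\left(-111593 + k{\left(-215 \right)}\right) - 156106 = \left(-111593 - \left(54 - 2 \left(-215\right)^{2}\right)\right) - 156106 = \left(-111593 + \left(-54 + 2 \cdot 46225\right)\right) - 156106 = \left(-111593 + \left(-54 + 92450\right)\right) - 156106 = \left(-111593 + 92396\right) - 156106 = -19197 - 156106 = -175303$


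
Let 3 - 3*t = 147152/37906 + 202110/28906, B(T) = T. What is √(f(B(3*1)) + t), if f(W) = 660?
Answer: 2*√110985911506905636927/821783127 ≈ 25.639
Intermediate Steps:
t = -2156906216/821783127 (t = 1 - (147152/37906 + 202110/28906)/3 = 1 - (147152*(1/37906) + 202110*(1/28906))/3 = 1 - (73576/18953 + 101055/14453)/3 = 1 - ⅓*2978689343/273927709 = 1 - 2978689343/821783127 = -2156906216/821783127 ≈ -2.6247)
√(f(B(3*1)) + t) = √(660 - 2156906216/821783127) = √(540219957604/821783127) = 2*√110985911506905636927/821783127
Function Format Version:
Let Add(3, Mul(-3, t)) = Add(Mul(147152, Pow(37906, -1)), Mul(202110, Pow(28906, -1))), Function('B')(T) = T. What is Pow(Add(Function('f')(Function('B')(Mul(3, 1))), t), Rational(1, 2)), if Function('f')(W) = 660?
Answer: Mul(Rational(2, 821783127), Pow(110985911506905636927, Rational(1, 2))) ≈ 25.639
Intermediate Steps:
t = Rational(-2156906216, 821783127) (t = Add(1, Mul(Rational(-1, 3), Add(Mul(147152, Pow(37906, -1)), Mul(202110, Pow(28906, -1))))) = Add(1, Mul(Rational(-1, 3), Add(Mul(147152, Rational(1, 37906)), Mul(202110, Rational(1, 28906))))) = Add(1, Mul(Rational(-1, 3), Add(Rational(73576, 18953), Rational(101055, 14453)))) = Add(1, Mul(Rational(-1, 3), Rational(2978689343, 273927709))) = Add(1, Rational(-2978689343, 821783127)) = Rational(-2156906216, 821783127) ≈ -2.6247)
Pow(Add(Function('f')(Function('B')(Mul(3, 1))), t), Rational(1, 2)) = Pow(Add(660, Rational(-2156906216, 821783127)), Rational(1, 2)) = Pow(Rational(540219957604, 821783127), Rational(1, 2)) = Mul(Rational(2, 821783127), Pow(110985911506905636927, Rational(1, 2)))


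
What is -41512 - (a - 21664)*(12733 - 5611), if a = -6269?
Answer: 198897314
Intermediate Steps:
-41512 - (a - 21664)*(12733 - 5611) = -41512 - (-6269 - 21664)*(12733 - 5611) = -41512 - (-27933)*7122 = -41512 - 1*(-198938826) = -41512 + 198938826 = 198897314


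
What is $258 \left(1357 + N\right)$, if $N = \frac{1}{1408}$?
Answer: $\frac{246474753}{704} \approx 3.5011 \cdot 10^{5}$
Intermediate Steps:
$N = \frac{1}{1408} \approx 0.00071023$
$258 \left(1357 + N\right) = 258 \left(1357 + \frac{1}{1408}\right) = 258 \cdot \frac{1910657}{1408} = \frac{246474753}{704}$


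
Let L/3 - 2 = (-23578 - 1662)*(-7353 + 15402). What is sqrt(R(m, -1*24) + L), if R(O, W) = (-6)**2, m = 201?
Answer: I*sqrt(609470238) ≈ 24687.0*I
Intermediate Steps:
L = -609470274 (L = 6 + 3*((-23578 - 1662)*(-7353 + 15402)) = 6 + 3*(-25240*8049) = 6 + 3*(-203156760) = 6 - 609470280 = -609470274)
R(O, W) = 36
sqrt(R(m, -1*24) + L) = sqrt(36 - 609470274) = sqrt(-609470238) = I*sqrt(609470238)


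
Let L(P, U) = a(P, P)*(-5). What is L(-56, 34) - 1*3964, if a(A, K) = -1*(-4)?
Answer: -3984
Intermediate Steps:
a(A, K) = 4
L(P, U) = -20 (L(P, U) = 4*(-5) = -20)
L(-56, 34) - 1*3964 = -20 - 1*3964 = -20 - 3964 = -3984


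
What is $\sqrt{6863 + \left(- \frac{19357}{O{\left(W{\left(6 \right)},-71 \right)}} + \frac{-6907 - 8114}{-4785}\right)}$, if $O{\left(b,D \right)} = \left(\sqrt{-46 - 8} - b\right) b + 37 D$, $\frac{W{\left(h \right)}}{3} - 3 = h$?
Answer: $\frac{\sqrt{1595} \sqrt{\frac{36784081567 - 887070852 i \sqrt{6}}{3356 - 81 i \sqrt{6}}}}{1595} \approx 82.897 + 0.0020496 i$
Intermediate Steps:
$W{\left(h \right)} = 9 + 3 h$
$O{\left(b,D \right)} = 37 D + b \left(- b + 3 i \sqrt{6}\right)$ ($O{\left(b,D \right)} = \left(\sqrt{-54} - b\right) b + 37 D = \left(3 i \sqrt{6} - b\right) b + 37 D = \left(- b + 3 i \sqrt{6}\right) b + 37 D = b \left(- b + 3 i \sqrt{6}\right) + 37 D = 37 D + b \left(- b + 3 i \sqrt{6}\right)$)
$\sqrt{6863 + \left(- \frac{19357}{O{\left(W{\left(6 \right)},-71 \right)}} + \frac{-6907 - 8114}{-4785}\right)} = \sqrt{6863 + \left(- \frac{19357}{- \left(9 + 3 \cdot 6\right)^{2} + 37 \left(-71\right) + 3 i \left(9 + 3 \cdot 6\right) \sqrt{6}} + \frac{-6907 - 8114}{-4785}\right)} = \sqrt{6863 - \left(- \frac{5007}{1595} + \frac{19357}{- \left(9 + 18\right)^{2} - 2627 + 3 i \left(9 + 18\right) \sqrt{6}}\right)} = \sqrt{6863 + \left(- \frac{19357}{- 27^{2} - 2627 + 3 i 27 \sqrt{6}} + \frac{5007}{1595}\right)} = \sqrt{6863 + \left(- \frac{19357}{\left(-1\right) 729 - 2627 + 81 i \sqrt{6}} + \frac{5007}{1595}\right)} = \sqrt{6863 + \left(- \frac{19357}{-729 - 2627 + 81 i \sqrt{6}} + \frac{5007}{1595}\right)} = \sqrt{6863 + \left(- \frac{19357}{-3356 + 81 i \sqrt{6}} + \frac{5007}{1595}\right)} = \sqrt{6863 + \left(\frac{5007}{1595} - \frac{19357}{-3356 + 81 i \sqrt{6}}\right)} = \sqrt{\frac{10951492}{1595} - \frac{19357}{-3356 + 81 i \sqrt{6}}}$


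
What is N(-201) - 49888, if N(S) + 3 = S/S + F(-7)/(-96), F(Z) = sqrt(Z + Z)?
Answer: -49890 - I*sqrt(14)/96 ≈ -49890.0 - 0.038976*I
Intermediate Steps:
F(Z) = sqrt(2)*sqrt(Z) (F(Z) = sqrt(2*Z) = sqrt(2)*sqrt(Z))
N(S) = -2 - I*sqrt(14)/96 (N(S) = -3 + (S/S + (sqrt(2)*sqrt(-7))/(-96)) = -3 + (1 + (sqrt(2)*(I*sqrt(7)))*(-1/96)) = -3 + (1 + (I*sqrt(14))*(-1/96)) = -3 + (1 - I*sqrt(14)/96) = -2 - I*sqrt(14)/96)
N(-201) - 49888 = (-2 - I*sqrt(14)/96) - 49888 = -49890 - I*sqrt(14)/96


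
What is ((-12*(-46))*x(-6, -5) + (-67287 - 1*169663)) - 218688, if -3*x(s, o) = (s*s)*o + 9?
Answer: -424174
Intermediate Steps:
x(s, o) = -3 - o*s²/3 (x(s, o) = -((s*s)*o + 9)/3 = -(s²*o + 9)/3 = -(o*s² + 9)/3 = -(9 + o*s²)/3 = -3 - o*s²/3)
((-12*(-46))*x(-6, -5) + (-67287 - 1*169663)) - 218688 = ((-12*(-46))*(-3 - ⅓*(-5)*(-6)²) + (-67287 - 1*169663)) - 218688 = (552*(-3 - ⅓*(-5)*36) + (-67287 - 169663)) - 218688 = (552*(-3 + 60) - 236950) - 218688 = (552*57 - 236950) - 218688 = (31464 - 236950) - 218688 = -205486 - 218688 = -424174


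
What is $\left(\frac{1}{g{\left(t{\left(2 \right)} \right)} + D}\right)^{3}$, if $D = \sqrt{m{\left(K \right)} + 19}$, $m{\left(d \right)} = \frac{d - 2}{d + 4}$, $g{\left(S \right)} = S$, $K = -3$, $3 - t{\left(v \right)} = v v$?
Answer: $\frac{1}{\left(-1 + \sqrt{14}\right)^{3}} \approx 0.048524$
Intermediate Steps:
$t{\left(v \right)} = 3 - v^{2}$ ($t{\left(v \right)} = 3 - v v = 3 - v^{2}$)
$m{\left(d \right)} = \frac{-2 + d}{4 + d}$
$D = \sqrt{14}$ ($D = \sqrt{\frac{-2 - 3}{4 - 3} + 19} = \sqrt{1^{-1} \left(-5\right) + 19} = \sqrt{1 \left(-5\right) + 19} = \sqrt{-5 + 19} = \sqrt{14} \approx 3.7417$)
$\left(\frac{1}{g{\left(t{\left(2 \right)} \right)} + D}\right)^{3} = \left(\frac{1}{\left(3 - 2^{2}\right) + \sqrt{14}}\right)^{3} = \left(\frac{1}{\left(3 - 4\right) + \sqrt{14}}\right)^{3} = \left(\frac{1}{-1 + \sqrt{14}}\right)^{3} = \frac{1}{\left(-1 + \sqrt{14}\right)^{3}}$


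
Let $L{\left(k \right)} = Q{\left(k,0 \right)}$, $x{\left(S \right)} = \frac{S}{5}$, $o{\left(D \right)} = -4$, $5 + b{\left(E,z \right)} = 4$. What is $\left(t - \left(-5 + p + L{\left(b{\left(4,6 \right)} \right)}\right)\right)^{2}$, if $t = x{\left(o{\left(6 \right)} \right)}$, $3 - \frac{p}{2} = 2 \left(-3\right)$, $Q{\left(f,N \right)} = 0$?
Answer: $\frac{4761}{25} \approx 190.44$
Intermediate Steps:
$b{\left(E,z \right)} = -1$ ($b{\left(E,z \right)} = -5 + 4 = -1$)
$x{\left(S \right)} = \frac{S}{5}$ ($x{\left(S \right)} = S \frac{1}{5} = \frac{S}{5}$)
$L{\left(k \right)} = 0$
$p = 18$ ($p = 6 - 2 \cdot 2 \left(-3\right) = 6 - -12 = 6 + 12 = 18$)
$t = - \frac{4}{5}$ ($t = \frac{1}{5} \left(-4\right) = - \frac{4}{5} \approx -0.8$)
$\left(t - \left(-5 + p + L{\left(b{\left(4,6 \right)} \right)}\right)\right)^{2} = \left(- \frac{4}{5} + \left(\left(5 - 0\right) - 18\right)\right)^{2} = \left(- \frac{4}{5} + \left(\left(5 + 0\right) - 18\right)\right)^{2} = \left(- \frac{4}{5} + \left(5 - 18\right)\right)^{2} = \left(- \frac{4}{5} - 13\right)^{2} = \left(- \frac{69}{5}\right)^{2} = \frac{4761}{25}$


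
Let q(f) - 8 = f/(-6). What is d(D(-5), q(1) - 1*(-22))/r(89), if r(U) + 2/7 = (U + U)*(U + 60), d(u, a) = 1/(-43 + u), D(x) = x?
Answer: -7/8911296 ≈ -7.8552e-7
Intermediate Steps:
q(f) = 8 - f/6 (q(f) = 8 + f/(-6) = 8 + f*(-1/6) = 8 - f/6)
r(U) = -2/7 + 2*U*(60 + U) (r(U) = -2/7 + (U + U)*(U + 60) = -2/7 + (2*U)*(60 + U) = -2/7 + 2*U*(60 + U))
d(D(-5), q(1) - 1*(-22))/r(89) = 1/((-43 - 5)*(-2/7 + 2*89**2 + 120*89)) = 1/((-48)*(-2/7 + 2*7921 + 10680)) = -1/(48*(-2/7 + 15842 + 10680)) = -1/(48*185652/7) = -1/48*7/185652 = -7/8911296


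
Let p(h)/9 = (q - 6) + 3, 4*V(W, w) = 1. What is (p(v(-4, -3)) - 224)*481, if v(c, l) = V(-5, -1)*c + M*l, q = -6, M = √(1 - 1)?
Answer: -146705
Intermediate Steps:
V(W, w) = ¼ (V(W, w) = (¼)*1 = ¼)
M = 0 (M = √0 = 0)
v(c, l) = c/4 (v(c, l) = c/4 + 0*l = c/4 + 0 = c/4)
p(h) = -81 (p(h) = 9*((-6 - 6) + 3) = 9*(-12 + 3) = 9*(-9) = -81)
(p(v(-4, -3)) - 224)*481 = (-81 - 224)*481 = -305*481 = -146705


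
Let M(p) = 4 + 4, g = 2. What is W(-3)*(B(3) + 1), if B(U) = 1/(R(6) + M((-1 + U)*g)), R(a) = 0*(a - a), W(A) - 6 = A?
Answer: 27/8 ≈ 3.3750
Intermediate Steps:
W(A) = 6 + A
M(p) = 8
R(a) = 0 (R(a) = 0*0 = 0)
B(U) = ⅛ (B(U) = 1/(0 + 8) = 1/8 = ⅛)
W(-3)*(B(3) + 1) = (6 - 3)*(⅛ + 1) = 3*(9/8) = 27/8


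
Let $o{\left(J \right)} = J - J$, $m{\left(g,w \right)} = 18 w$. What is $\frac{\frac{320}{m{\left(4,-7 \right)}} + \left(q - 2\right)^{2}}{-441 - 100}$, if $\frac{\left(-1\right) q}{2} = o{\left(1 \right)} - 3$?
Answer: $- \frac{848}{34083} \approx -0.02488$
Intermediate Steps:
$o{\left(J \right)} = 0$
$q = 6$ ($q = - 2 \left(0 - 3\right) = \left(-2\right) \left(-3\right) = 6$)
$\frac{\frac{320}{m{\left(4,-7 \right)}} + \left(q - 2\right)^{2}}{-441 - 100} = \frac{\frac{320}{18 \left(-7\right)} + \left(6 - 2\right)^{2}}{-441 - 100} = \frac{\frac{320}{-126} + 4^{2}}{-541} = \left(320 \left(- \frac{1}{126}\right) + 16\right) \left(- \frac{1}{541}\right) = \left(- \frac{160}{63} + 16\right) \left(- \frac{1}{541}\right) = \frac{848}{63} \left(- \frac{1}{541}\right) = - \frac{848}{34083}$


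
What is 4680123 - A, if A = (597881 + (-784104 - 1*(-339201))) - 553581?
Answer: 5080726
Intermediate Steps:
A = -400603 (A = (597881 + (-784104 + 339201)) - 553581 = (597881 - 444903) - 553581 = 152978 - 553581 = -400603)
4680123 - A = 4680123 - 1*(-400603) = 4680123 + 400603 = 5080726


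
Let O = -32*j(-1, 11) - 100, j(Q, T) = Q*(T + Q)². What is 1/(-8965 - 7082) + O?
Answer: 49745699/16047 ≈ 3100.0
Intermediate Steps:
j(Q, T) = Q*(Q + T)²
O = 3100 (O = -(-32)*(-1 + 11)² - 100 = -(-32)*10² - 100 = -(-32)*100 - 100 = -32*(-100) - 100 = 3200 - 100 = 3100)
1/(-8965 - 7082) + O = 1/(-8965 - 7082) + 3100 = 1/(-16047) + 3100 = -1/16047 + 3100 = 49745699/16047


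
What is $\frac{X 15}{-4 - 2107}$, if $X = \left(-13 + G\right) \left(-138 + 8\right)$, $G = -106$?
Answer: $- \frac{232050}{2111} \approx -109.92$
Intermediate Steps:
$X = 15470$ ($X = \left(-13 - 106\right) \left(-138 + 8\right) = \left(-119\right) \left(-130\right) = 15470$)
$\frac{X 15}{-4 - 2107} = \frac{15470 \cdot 15}{-4 - 2107} = \frac{232050}{-4 - 2107} = \frac{232050}{-2111} = 232050 \left(- \frac{1}{2111}\right) = - \frac{232050}{2111}$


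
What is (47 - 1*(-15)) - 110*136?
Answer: -14898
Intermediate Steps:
(47 - 1*(-15)) - 110*136 = (47 + 15) - 14960 = 62 - 14960 = -14898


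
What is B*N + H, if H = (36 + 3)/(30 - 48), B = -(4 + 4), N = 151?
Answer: -7261/6 ≈ -1210.2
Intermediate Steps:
B = -8 (B = -1*8 = -8)
H = -13/6 (H = 39/(-18) = 39*(-1/18) = -13/6 ≈ -2.1667)
B*N + H = -8*151 - 13/6 = -1208 - 13/6 = -7261/6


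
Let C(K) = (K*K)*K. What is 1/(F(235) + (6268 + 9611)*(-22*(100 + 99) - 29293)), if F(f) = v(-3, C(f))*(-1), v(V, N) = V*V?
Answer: -1/534661818 ≈ -1.8703e-9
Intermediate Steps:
C(K) = K³ (C(K) = K²*K = K³)
v(V, N) = V²
F(f) = -9 (F(f) = (-3)²*(-1) = 9*(-1) = -9)
1/(F(235) + (6268 + 9611)*(-22*(100 + 99) - 29293)) = 1/(-9 + (6268 + 9611)*(-22*(100 + 99) - 29293)) = 1/(-9 + 15879*(-22*199 - 29293)) = 1/(-9 + 15879*(-4378 - 29293)) = 1/(-9 + 15879*(-33671)) = 1/(-9 - 534661809) = 1/(-534661818) = -1/534661818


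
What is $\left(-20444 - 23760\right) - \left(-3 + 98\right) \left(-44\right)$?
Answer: $-40024$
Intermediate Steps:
$\left(-20444 - 23760\right) - \left(-3 + 98\right) \left(-44\right) = \left(-20444 - 23760\right) - 95 \left(-44\right) = -44204 - -4180 = -44204 + 4180 = -40024$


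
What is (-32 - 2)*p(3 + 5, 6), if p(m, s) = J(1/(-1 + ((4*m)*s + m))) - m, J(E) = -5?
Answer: 442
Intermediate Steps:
p(m, s) = -5 - m
(-32 - 2)*p(3 + 5, 6) = (-32 - 2)*(-5 - (3 + 5)) = -34*(-5 - 1*8) = -34*(-5 - 8) = -34*(-13) = 442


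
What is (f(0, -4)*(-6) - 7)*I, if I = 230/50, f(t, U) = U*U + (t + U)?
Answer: -1817/5 ≈ -363.40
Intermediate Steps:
f(t, U) = U + t + U² (f(t, U) = U² + (U + t) = U + t + U²)
I = 23/5 (I = 230*(1/50) = 23/5 ≈ 4.6000)
(f(0, -4)*(-6) - 7)*I = ((-4 + 0 + (-4)²)*(-6) - 7)*(23/5) = ((-4 + 0 + 16)*(-6) - 7)*(23/5) = (12*(-6) - 7)*(23/5) = (-72 - 7)*(23/5) = -79*23/5 = -1817/5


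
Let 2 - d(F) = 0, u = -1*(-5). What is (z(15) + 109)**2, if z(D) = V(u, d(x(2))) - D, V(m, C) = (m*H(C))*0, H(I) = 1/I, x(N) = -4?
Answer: 8836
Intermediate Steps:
u = 5
d(F) = 2 (d(F) = 2 - 1*0 = 2 + 0 = 2)
V(m, C) = 0 (V(m, C) = (m/C)*0 = 0)
z(D) = -D (z(D) = 0 - D = -D)
(z(15) + 109)**2 = (-1*15 + 109)**2 = (-15 + 109)**2 = 94**2 = 8836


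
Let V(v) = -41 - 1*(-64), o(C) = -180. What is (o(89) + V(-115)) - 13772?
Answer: -13929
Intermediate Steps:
V(v) = 23 (V(v) = -41 + 64 = 23)
(o(89) + V(-115)) - 13772 = (-180 + 23) - 13772 = -157 - 13772 = -13929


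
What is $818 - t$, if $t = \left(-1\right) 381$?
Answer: $1199$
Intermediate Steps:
$t = -381$
$818 - t = 818 - -381 = 818 + 381 = 1199$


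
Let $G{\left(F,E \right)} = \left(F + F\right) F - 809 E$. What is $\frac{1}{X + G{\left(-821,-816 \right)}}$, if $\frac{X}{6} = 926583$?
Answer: $\frac{1}{7567724} \approx 1.3214 \cdot 10^{-7}$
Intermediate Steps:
$G{\left(F,E \right)} = - 809 E + 2 F^{2}$ ($G{\left(F,E \right)} = 2 F F - 809 E = 2 F^{2} - 809 E = - 809 E + 2 F^{2}$)
$X = 5559498$ ($X = 6 \cdot 926583 = 5559498$)
$\frac{1}{X + G{\left(-821,-816 \right)}} = \frac{1}{5559498 - \left(-660144 - 2 \left(-821\right)^{2}\right)} = \frac{1}{5559498 + \left(660144 + 2 \cdot 674041\right)} = \frac{1}{5559498 + \left(660144 + 1348082\right)} = \frac{1}{5559498 + 2008226} = \frac{1}{7567724}$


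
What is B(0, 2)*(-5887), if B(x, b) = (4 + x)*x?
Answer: 0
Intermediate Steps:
B(x, b) = x*(4 + x)
B(0, 2)*(-5887) = (0*(4 + 0))*(-5887) = (0*4)*(-5887) = 0*(-5887) = 0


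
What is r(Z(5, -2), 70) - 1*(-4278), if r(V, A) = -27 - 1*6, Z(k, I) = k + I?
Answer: 4245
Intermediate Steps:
Z(k, I) = I + k
r(V, A) = -33 (r(V, A) = -27 - 6 = -33)
r(Z(5, -2), 70) - 1*(-4278) = -33 - 1*(-4278) = -33 + 4278 = 4245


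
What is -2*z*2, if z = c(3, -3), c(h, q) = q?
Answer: 12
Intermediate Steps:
z = -3
-2*z*2 = -2*(-3)*2 = 6*2 = 12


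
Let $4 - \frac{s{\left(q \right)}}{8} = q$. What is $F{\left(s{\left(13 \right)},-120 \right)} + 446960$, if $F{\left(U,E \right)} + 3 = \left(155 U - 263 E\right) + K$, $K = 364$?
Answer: $467721$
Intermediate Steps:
$s{\left(q \right)} = 32 - 8 q$
$F{\left(U,E \right)} = 361 - 263 E + 155 U$ ($F{\left(U,E \right)} = -3 - \left(-364 - 155 U + 263 E\right) = -3 + \left(364 - 263 E + 155 U\right) = 361 - 263 E + 155 U$)
$F{\left(s{\left(13 \right)},-120 \right)} + 446960 = \left(361 - -31560 + 155 \left(32 - 104\right)\right) + 446960 = \left(361 + 31560 + 155 \left(32 - 104\right)\right) + 446960 = \left(361 + 31560 + 155 \left(-72\right)\right) + 446960 = \left(361 + 31560 - 11160\right) + 446960 = 20761 + 446960 = 467721$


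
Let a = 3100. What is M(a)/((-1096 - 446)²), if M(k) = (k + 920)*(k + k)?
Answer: 2077000/198147 ≈ 10.482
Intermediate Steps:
M(k) = 2*k*(920 + k) (M(k) = (920 + k)*(2*k) = 2*k*(920 + k))
M(a)/((-1096 - 446)²) = (2*3100*(920 + 3100))/((-1096 - 446)²) = (2*3100*4020)/((-1542)²) = 24924000/2377764 = 24924000*(1/2377764) = 2077000/198147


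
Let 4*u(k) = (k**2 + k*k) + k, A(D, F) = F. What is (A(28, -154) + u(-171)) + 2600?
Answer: 68095/4 ≈ 17024.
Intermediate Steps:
u(k) = k**2/2 + k/4 (u(k) = ((k**2 + k*k) + k)/4 = ((k**2 + k**2) + k)/4 = (2*k**2 + k)/4 = (k + 2*k**2)/4 = k**2/2 + k/4)
(A(28, -154) + u(-171)) + 2600 = (-154 + (1/4)*(-171)*(1 + 2*(-171))) + 2600 = (-154 + (1/4)*(-171)*(1 - 342)) + 2600 = (-154 + (1/4)*(-171)*(-341)) + 2600 = (-154 + 58311/4) + 2600 = 57695/4 + 2600 = 68095/4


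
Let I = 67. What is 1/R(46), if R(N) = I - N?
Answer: 1/21 ≈ 0.047619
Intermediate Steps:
R(N) = 67 - N
1/R(46) = 1/(67 - 1*46) = 1/(67 - 46) = 1/21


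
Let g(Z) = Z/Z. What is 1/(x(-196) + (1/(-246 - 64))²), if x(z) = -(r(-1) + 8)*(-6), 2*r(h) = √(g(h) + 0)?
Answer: 96100/4901101 ≈ 0.019608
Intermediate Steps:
g(Z) = 1
r(h) = ½ (r(h) = √(1 + 0)/2 = √1/2 = (½)*1 = ½)
x(z) = 51 (x(z) = -(½ + 8)*(-6) = -17*(-6)/2 = -1*(-51) = 51)
1/(x(-196) + (1/(-246 - 64))²) = 1/(51 + (1/(-246 - 64))²) = 1/(51 + (1/(-310))²) = 1/(51 + (-1/310)²) = 1/(51 + 1/96100) = 1/(4901101/96100) = 96100/4901101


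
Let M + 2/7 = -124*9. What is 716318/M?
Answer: -2507113/3907 ≈ -641.70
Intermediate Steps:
M = -7814/7 (M = -2/7 - 124*9 = -2/7 - 1116 = -7814/7 ≈ -1116.3)
716318/M = 716318/(-7814/7) = 716318*(-7/7814) = -2507113/3907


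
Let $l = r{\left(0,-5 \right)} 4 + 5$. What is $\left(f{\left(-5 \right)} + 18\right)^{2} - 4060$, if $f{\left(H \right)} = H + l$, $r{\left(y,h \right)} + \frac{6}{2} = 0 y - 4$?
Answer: $-3960$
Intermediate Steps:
$r{\left(y,h \right)} = -7$ ($r{\left(y,h \right)} = -3 - \left(4 + 0 y\right) = -3 + \left(0 - 4\right) = -3 - 4 = -7$)
$l = -23$ ($l = \left(-7\right) 4 + 5 = -28 + 5 = -23$)
$f{\left(H \right)} = -23 + H$ ($f{\left(H \right)} = H - 23 = -23 + H$)
$\left(f{\left(-5 \right)} + 18\right)^{2} - 4060 = \left(\left(-23 - 5\right) + 18\right)^{2} - 4060 = \left(-28 + 18\right)^{2} - 4060 = \left(-10\right)^{2} - 4060 = 100 - 4060 = -3960$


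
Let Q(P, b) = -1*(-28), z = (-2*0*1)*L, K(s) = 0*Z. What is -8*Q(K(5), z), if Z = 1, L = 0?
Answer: -224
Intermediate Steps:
K(s) = 0 (K(s) = 0*1 = 0)
z = 0 (z = (-2*0*1)*0 = (0*1)*0 = 0*0 = 0)
Q(P, b) = 28
-8*Q(K(5), z) = -8*28 = -224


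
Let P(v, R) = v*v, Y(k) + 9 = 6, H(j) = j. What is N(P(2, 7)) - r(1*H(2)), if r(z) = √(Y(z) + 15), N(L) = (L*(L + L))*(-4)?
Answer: -128 - 2*√3 ≈ -131.46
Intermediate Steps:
Y(k) = -3 (Y(k) = -9 + 6 = -3)
P(v, R) = v²
N(L) = -8*L² (N(L) = (L*(2*L))*(-4) = (2*L²)*(-4) = -8*L²)
r(z) = 2*√3 (r(z) = √(-3 + 15) = √12 = 2*√3)
N(P(2, 7)) - r(1*H(2)) = -8*(2²)² - 2*√3 = -8*4² - 2*√3 = -8*16 - 2*√3 = -128 - 2*√3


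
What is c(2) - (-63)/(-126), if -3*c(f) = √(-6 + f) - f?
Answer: ⅙ - 2*I/3 ≈ 0.16667 - 0.66667*I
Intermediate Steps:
c(f) = -√(-6 + f)/3 + f/3 (c(f) = -(√(-6 + f) - f)/3 = -√(-6 + f)/3 + f/3)
c(2) - (-63)/(-126) = (-√(-6 + 2)/3 + (⅓)*2) - (-63)/(-126) = (-2*I/3 + ⅔) - (-63)*(-1)/126 = (-2*I/3 + ⅔) - 7*1/14 = (-2*I/3 + ⅔) - ½ = (⅔ - 2*I/3) - ½ = ⅙ - 2*I/3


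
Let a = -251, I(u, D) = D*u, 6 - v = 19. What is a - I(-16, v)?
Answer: -459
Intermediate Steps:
v = -13 (v = 6 - 1*19 = 6 - 19 = -13)
a - I(-16, v) = -251 - (-13)*(-16) = -251 - 1*208 = -251 - 208 = -459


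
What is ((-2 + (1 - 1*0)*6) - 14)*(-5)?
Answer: 50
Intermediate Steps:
((-2 + (1 - 1*0)*6) - 14)*(-5) = ((-2 + (1 + 0)*6) - 14)*(-5) = ((-2 + 1*6) - 14)*(-5) = ((-2 + 6) - 14)*(-5) = (4 - 14)*(-5) = -10*(-5) = 50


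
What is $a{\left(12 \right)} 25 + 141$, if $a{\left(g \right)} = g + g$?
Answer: $741$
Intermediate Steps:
$a{\left(g \right)} = 2 g$
$a{\left(12 \right)} 25 + 141 = 2 \cdot 12 \cdot 25 + 141 = 24 \cdot 25 + 141 = 600 + 141 = 741$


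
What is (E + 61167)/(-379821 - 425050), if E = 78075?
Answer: -139242/804871 ≈ -0.17300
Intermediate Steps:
(E + 61167)/(-379821 - 425050) = (78075 + 61167)/(-379821 - 425050) = 139242/(-804871) = 139242*(-1/804871) = -139242/804871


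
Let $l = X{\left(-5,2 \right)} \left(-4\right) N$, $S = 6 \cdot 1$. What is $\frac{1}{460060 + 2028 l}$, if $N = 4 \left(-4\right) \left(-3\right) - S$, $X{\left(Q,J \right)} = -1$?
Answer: $\frac{1}{800764} \approx 1.2488 \cdot 10^{-6}$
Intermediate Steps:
$S = 6$
$N = 42$ ($N = 4 \left(-4\right) \left(-3\right) - 6 = \left(-16\right) \left(-3\right) - 6 = 48 - 6 = 42$)
$l = 168$ ($l = \left(-1\right) \left(-4\right) 42 = 4 \cdot 42 = 168$)
$\frac{1}{460060 + 2028 l} = \frac{1}{460060 + 2028 \cdot 168} = \frac{1}{460060 + 340704} = \frac{1}{800764}$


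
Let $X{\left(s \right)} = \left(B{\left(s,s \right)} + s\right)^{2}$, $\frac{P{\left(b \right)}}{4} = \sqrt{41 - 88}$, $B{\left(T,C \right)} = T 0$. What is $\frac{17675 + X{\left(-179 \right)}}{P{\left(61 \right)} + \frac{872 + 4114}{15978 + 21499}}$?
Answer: $\frac{2322486942138}{264057014501} - \frac{69827391199764 i \sqrt{47}}{264057014501} \approx 8.7954 - 1812.9 i$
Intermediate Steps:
$B{\left(T,C \right)} = 0$
$P{\left(b \right)} = 4 i \sqrt{47}$ ($P{\left(b \right)} = 4 \sqrt{41 - 88} = 4 \sqrt{-47} = 4 i \sqrt{47}$)
$X{\left(s \right)} = s^{2}$ ($X{\left(s \right)} = \left(0 + s\right)^{2} = s^{2}$)
$\frac{17675 + X{\left(-179 \right)}}{P{\left(61 \right)} + \frac{872 + 4114}{15978 + 21499}} = \frac{17675 + \left(-179\right)^{2}}{4 i \sqrt{47} + \frac{872 + 4114}{15978 + 21499}} = \frac{17675 + 32041}{4 i \sqrt{47} + \frac{4986}{37477}} = \frac{49716}{4 i \sqrt{47} + 4986 \cdot \frac{1}{37477}} = \frac{49716}{4 i \sqrt{47} + \frac{4986}{37477}} = \frac{49716}{\frac{4986}{37477} + 4 i \sqrt{47}}$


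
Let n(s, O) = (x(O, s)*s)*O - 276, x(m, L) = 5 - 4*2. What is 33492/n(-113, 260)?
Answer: 2791/7322 ≈ 0.38118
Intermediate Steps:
x(m, L) = -3 (x(m, L) = 5 - 8 = -3)
n(s, O) = -276 - 3*O*s (n(s, O) = (-3*s)*O - 276 = -3*O*s - 276 = -276 - 3*O*s)
33492/n(-113, 260) = 33492/(-276 - 3*260*(-113)) = 33492/(-276 + 88140) = 33492/87864 = 33492*(1/87864) = 2791/7322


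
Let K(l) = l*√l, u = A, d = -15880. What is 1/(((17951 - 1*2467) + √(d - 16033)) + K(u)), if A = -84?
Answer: I/(-√31913 + 168*√21 + 15484*I) ≈ 6.4489e-5 + 2.4624e-6*I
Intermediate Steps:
u = -84
K(l) = l^(3/2)
1/(((17951 - 1*2467) + √(d - 16033)) + K(u)) = 1/(((17951 - 1*2467) + √(-15880 - 16033)) + (-84)^(3/2)) = 1/(((17951 - 2467) + √(-31913)) - 168*I*√21) = 1/((15484 + I*√31913) - 168*I*√21) = 1/(15484 + I*√31913 - 168*I*√21)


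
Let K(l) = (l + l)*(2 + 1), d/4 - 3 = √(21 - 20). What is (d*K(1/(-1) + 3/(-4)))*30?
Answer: -5040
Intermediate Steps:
d = 16 (d = 12 + 4*√(21 - 20) = 12 + 4*√1 = 12 + 4*1 = 12 + 4 = 16)
K(l) = 6*l (K(l) = (2*l)*3 = 6*l)
(d*K(1/(-1) + 3/(-4)))*30 = (16*(6*(1/(-1) + 3/(-4))))*30 = (16*(6*(1*(-1) + 3*(-¼))))*30 = (16*(6*(-1 - ¾)))*30 = (16*(6*(-7/4)))*30 = (16*(-21/2))*30 = -168*30 = -5040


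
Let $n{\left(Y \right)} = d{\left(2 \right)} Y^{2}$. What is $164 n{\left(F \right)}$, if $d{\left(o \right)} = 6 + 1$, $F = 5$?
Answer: $28700$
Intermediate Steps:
$d{\left(o \right)} = 7$
$n{\left(Y \right)} = 7 Y^{2}$
$164 n{\left(F \right)} = 164 \cdot 7 \cdot 5^{2} = 164 \cdot 7 \cdot 25 = 164 \cdot 175 = 28700$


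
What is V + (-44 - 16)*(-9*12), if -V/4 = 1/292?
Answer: 473039/73 ≈ 6480.0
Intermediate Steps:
V = -1/73 (V = -4/292 = -4*1/292 = -1/73 ≈ -0.013699)
V + (-44 - 16)*(-9*12) = -1/73 + (-44 - 16)*(-9*12) = -1/73 - 60*(-108) = -1/73 + 6480 = 473039/73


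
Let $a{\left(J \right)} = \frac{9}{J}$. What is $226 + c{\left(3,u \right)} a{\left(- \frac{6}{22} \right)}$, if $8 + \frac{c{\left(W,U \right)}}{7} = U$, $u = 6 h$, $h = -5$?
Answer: $9004$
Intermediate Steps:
$u = -30$ ($u = 6 \left(-5\right) = -30$)
$c{\left(W,U \right)} = -56 + 7 U$
$226 + c{\left(3,u \right)} a{\left(- \frac{6}{22} \right)} = 226 + \left(-56 + 7 \left(-30\right)\right) \frac{9}{\left(-6\right) \frac{1}{22}} = 226 + \left(-56 - 210\right) \frac{9}{\left(-6\right) \frac{1}{22}} = 226 - 266 \frac{9}{- \frac{3}{11}} = 226 - 266 \cdot 9 \left(- \frac{11}{3}\right) = 226 - -8778 = 226 + 8778 = 9004$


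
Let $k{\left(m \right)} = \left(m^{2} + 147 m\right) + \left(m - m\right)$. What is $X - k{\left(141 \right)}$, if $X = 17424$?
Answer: $-23184$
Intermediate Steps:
$k{\left(m \right)} = m^{2} + 147 m$ ($k{\left(m \right)} = \left(m^{2} + 147 m\right) + 0 = m^{2} + 147 m$)
$X - k{\left(141 \right)} = 17424 - 141 \left(147 + 141\right) = 17424 - 141 \cdot 288 = 17424 - 40608 = -23184$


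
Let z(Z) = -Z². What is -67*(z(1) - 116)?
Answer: 7839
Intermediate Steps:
-67*(z(1) - 116) = -67*(-1*1² - 116) = -67*(-1*1 - 116) = -67*(-1 - 116) = -67*(-117) = 7839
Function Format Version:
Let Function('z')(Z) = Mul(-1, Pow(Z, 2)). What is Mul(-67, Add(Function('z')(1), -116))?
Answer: 7839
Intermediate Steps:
Mul(-67, Add(Function('z')(1), -116)) = Mul(-67, Add(Mul(-1, Pow(1, 2)), -116)) = Mul(-67, Add(Mul(-1, 1), -116)) = Mul(-67, Add(-1, -116)) = Mul(-67, -117) = 7839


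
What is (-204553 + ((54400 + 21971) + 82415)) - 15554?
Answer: -61321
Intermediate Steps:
(-204553 + ((54400 + 21971) + 82415)) - 15554 = (-204553 + (76371 + 82415)) - 15554 = (-204553 + 158786) - 15554 = -45767 - 15554 = -61321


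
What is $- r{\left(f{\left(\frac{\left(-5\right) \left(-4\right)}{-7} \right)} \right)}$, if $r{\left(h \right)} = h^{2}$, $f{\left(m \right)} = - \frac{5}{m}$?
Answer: $- \frac{49}{16} \approx -3.0625$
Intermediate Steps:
$- r{\left(f{\left(\frac{\left(-5\right) \left(-4\right)}{-7} \right)} \right)} = - \left(- \frac{5}{\left(-5\right) \left(-4\right) \frac{1}{-7}}\right)^{2} = - \left(- \frac{5}{20 \left(- \frac{1}{7}\right)}\right)^{2} = - \left(- \frac{5}{- \frac{20}{7}}\right)^{2} = - \left(\left(-5\right) \left(- \frac{7}{20}\right)\right)^{2} = - \left(\frac{7}{4}\right)^{2} = \left(-1\right) \frac{49}{16} = - \frac{49}{16}$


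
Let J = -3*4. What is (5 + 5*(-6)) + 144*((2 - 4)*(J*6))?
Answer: 20711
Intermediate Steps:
J = -12
(5 + 5*(-6)) + 144*((2 - 4)*(J*6)) = (5 + 5*(-6)) + 144*((2 - 4)*(-12*6)) = (5 - 30) + 144*(-2*(-72)) = -25 + 144*144 = -25 + 20736 = 20711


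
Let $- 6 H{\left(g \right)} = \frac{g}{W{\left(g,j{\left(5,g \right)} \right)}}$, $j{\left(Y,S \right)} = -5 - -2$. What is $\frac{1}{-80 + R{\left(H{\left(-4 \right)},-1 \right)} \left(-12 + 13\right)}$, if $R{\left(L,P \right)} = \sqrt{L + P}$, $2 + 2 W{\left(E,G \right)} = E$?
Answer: $- \frac{720}{57611} - \frac{3 i \sqrt{11}}{57611} \approx -0.012498 - 0.00017271 i$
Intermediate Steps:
$j{\left(Y,S \right)} = -3$ ($j{\left(Y,S \right)} = -5 + 2 = -3$)
$W{\left(E,G \right)} = -1 + \frac{E}{2}$
$H{\left(g \right)} = - \frac{g}{6 \left(-1 + \frac{g}{2}\right)}$ ($H{\left(g \right)} = - \frac{g \frac{1}{-1 + \frac{g}{2}}}{6} = - \frac{g}{6 \left(-1 + \frac{g}{2}\right)}$)
$\frac{1}{-80 + R{\left(H{\left(-4 \right)},-1 \right)} \left(-12 + 13\right)} = \frac{1}{-80 + \sqrt{\left(-1\right) \left(-4\right) \frac{1}{-6 + 3 \left(-4\right)} - 1} \left(-12 + 13\right)} = \frac{1}{-80 + \sqrt{\left(-1\right) \left(-4\right) \frac{1}{-6 - 12} - 1} \cdot 1} = \frac{1}{-80 + \sqrt{\left(-1\right) \left(-4\right) \frac{1}{-18} - 1} \cdot 1} = \frac{1}{-80 + \sqrt{\left(-1\right) \left(-4\right) \left(- \frac{1}{18}\right) - 1} \cdot 1} = \frac{1}{-80 + \sqrt{- \frac{2}{9} - 1} \cdot 1} = \frac{1}{-80 + \sqrt{- \frac{11}{9}} \cdot 1} = \frac{1}{-80 + \frac{i \sqrt{11}}{3} \cdot 1} = \frac{1}{-80 + \frac{i \sqrt{11}}{3}}$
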